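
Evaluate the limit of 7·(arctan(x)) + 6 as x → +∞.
Evaluate the dominant behaviour as x → +∞; each term tends to a finite value or vanishes.
Limit = 6 + 7·π/2.

Final answer: 6 + 7·π/2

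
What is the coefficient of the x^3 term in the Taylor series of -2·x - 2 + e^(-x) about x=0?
Expand to order 3: -2·x - 2 + e^(-x) = -x^3/6 + x^2/2 - 3·x - 1 + O(x^4).
The coefficient of x^3 is -1/6.

Final answer: -1/6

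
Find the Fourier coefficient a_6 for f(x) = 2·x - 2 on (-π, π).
a_6 = (1/π) ∫_{-π}^{π} f(x)·cos(6x) dx.
Evaluate the integral (use parity and integration by parts as needed): a_6 = 0.

Final answer: 0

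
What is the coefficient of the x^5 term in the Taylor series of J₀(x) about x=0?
Expand to order 5: J₀(x) = x^4/64 - x^2/4 + 1 + O(x^6).
The coefficient of x^5 is 0.

Final answer: 0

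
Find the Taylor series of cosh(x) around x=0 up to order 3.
x^2/2 + 1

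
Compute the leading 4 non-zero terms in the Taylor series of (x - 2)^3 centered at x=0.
x^3 - 6·x^2 + 12·x - 8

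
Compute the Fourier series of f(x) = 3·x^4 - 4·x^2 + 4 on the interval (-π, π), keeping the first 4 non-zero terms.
(160 - 24·π^2)·cos(x) + (-13 + 6·π^2)·cos(2·x) + (32/9 - 8·π^2/3)·cos(3·x) - 4·π^2/3 + 4 + 3·π^4/5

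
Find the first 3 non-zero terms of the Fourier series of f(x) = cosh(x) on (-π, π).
-cos(x)·sinh(π)/π + 2·cos(2·x)·sinh(π)/(5·π) + sinh(π)/π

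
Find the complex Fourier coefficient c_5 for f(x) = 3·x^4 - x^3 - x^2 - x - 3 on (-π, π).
Compute the real Fourier coefficients first: a_5 = 244/625 - 24·π^2/25, b_5 = -2·π^2/5 - 38/125.
Then c_5 = (a_5 − i·b_5)/2 = -12·π^2/25 + 122/625 + 19·i/125 + i·π^2/5.

Final answer: -12·π^2/25 + 122/625 + 19·i/125 + i·π^2/5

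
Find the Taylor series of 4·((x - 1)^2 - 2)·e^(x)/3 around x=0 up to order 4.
x^4/6 - 2·x^3/9 - 2·x^2 - 4·x - 4/3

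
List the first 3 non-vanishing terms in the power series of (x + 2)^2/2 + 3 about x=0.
x^2/2 + 2·x + 5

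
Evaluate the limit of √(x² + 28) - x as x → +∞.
This is an ∞ − ∞ indeterminate form.
Multiply and divide by the conjugate √(x²+28) + x; the x² terms cancel, leaving 28/(√(x²+28)+x) → 0.
Limit = 0.

Final answer: 0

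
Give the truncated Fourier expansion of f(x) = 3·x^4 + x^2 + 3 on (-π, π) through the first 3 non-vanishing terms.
(140 - 24·π^2)·cos(x) + (-8 + 6·π^2)·cos(2·x) + 3 + π^2/3 + 3·π^4/5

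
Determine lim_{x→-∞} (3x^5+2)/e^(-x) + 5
The quotient is an ∞/∞ indeterminate form as x → -∞.
Compare growth rates of the dominant terms (exponentials ≫ polynomials ≫ logarithms), or apply L'Hôpital's rule; the quotient → 0.
Adding the constant: 0 + 5 = 5. Limit = 5.

Final answer: 5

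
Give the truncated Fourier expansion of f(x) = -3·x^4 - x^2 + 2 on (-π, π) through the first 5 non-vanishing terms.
(-140 + 24·π^2)·cos(x) + (8 - 6·π^2)·cos(2·x) + (-4/3 + 8·π^2/3)·cos(3·x) + (5/16 - 3·π^2/2)·cos(4·x) - 3·π^4/5 - π^2/3 + 2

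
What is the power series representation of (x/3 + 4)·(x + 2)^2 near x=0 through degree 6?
x^3/3 + 16·x^2/3 + 52·x/3 + 16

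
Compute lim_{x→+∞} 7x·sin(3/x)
As x → +∞: let u = 3/x → 0⁺; then 7·x·sin(3/x) = 7·3·sin(u)/u → 7·3·1 = 21.
Limit = 21.

Final answer: 21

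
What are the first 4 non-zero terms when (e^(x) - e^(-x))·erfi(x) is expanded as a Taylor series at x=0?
73·x^8/(420·√(π)) + 59·x^6/(90·√(π)) + 2·x^4/√(π) + 4·x^2/√(π)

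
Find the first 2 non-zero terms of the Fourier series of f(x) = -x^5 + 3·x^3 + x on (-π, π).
(-274 - 2·π^4 + 46·π^2)·sin(x) + (-8·π^2 + 11 + π^4)·sin(2·x)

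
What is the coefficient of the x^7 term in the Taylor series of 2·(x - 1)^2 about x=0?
Expand to order 7: 2·(x - 1)^2 = 2·x^2 - 4·x + 2 + O(x^8).
The coefficient of x^7 is 0.

Final answer: 0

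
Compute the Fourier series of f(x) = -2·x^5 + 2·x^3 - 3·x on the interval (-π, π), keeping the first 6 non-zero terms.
(-510 - 4·π^4 + 84·π^2)·sin(x) + (-12·π^2 + 21 + 2·π^4)·sin(2·x) + (-4·π^4/3 - 394/81 + 116·π^2/27)·sin(3·x) + (-9·π^2/4 + 75/32 + π^4)·sin(4·x) + (-4·π^4/5 - 966/625 + 36·π^2/25)·sin(5·x) + (-28·π^2/27 + 95/81 + 2·π^4/3)·sin(6·x)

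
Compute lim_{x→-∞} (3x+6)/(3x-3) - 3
Evaluate the dominant behaviour as x → -∞; each term tends to a finite value or vanishes.
Limit = -2.

Final answer: -2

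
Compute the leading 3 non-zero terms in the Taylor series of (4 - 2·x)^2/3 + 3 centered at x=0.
4·x^2/3 - 16·x/3 + 25/3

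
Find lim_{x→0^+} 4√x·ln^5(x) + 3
The product is a 0·∞ indeterminate form at x → 0⁺.
Rewrite the product as 4·ln^5(x) / x^(-1/2) and apply L'Hôpital, or use the standard hierarchy x^(-1/2) ≫ |ln x|^5 as x → 0⁺.
The indeterminate product → 0, so the limit = 3.

Final answer: 3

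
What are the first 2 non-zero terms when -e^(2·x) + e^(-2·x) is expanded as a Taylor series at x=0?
-8·x^3/3 - 4·x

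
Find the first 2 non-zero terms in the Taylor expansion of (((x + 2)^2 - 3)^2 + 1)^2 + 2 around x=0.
32·x + 6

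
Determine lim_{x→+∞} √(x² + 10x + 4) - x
As x → +∞: multiply by the conjugate to get (10x+4)/(√(x²+10x+4)+x); the denominator ~ 2x, so the limit is 10/2 = 5.
Limit = 5.

Final answer: 5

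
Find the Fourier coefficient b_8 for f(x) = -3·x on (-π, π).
b_8 = (1/π) ∫_{-π}^{π} f(x)·sin(8x) dx.
Evaluate the integral (use parity and integration by parts as needed): b_8 = 3/4.

Final answer: 3/4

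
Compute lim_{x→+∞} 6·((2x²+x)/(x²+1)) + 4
Evaluate the dominant behaviour as x → +∞; each term tends to a finite value or vanishes.
Limit = 16.

Final answer: 16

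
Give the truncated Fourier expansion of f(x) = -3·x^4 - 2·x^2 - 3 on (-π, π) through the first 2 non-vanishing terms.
(-136 + 24·π^2)·cos(x) - 3·π^4/5 - 2·π^2/3 - 3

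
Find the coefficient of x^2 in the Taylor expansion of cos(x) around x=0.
Expand to order 2: cos(x) = 1 - x^2/2 + O(x^3).
The coefficient of x^2 is -1/2.

Final answer: -1/2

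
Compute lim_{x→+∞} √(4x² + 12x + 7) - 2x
As x → +∞: multiply by the conjugate to get (12x+7)/(√(4x²+12x+7)+2x); the denominator ~ 4x, so the limit is 12/4 = 3.
Limit = 3.

Final answer: 3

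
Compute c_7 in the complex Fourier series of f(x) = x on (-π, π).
Compute the real Fourier coefficients first: a_7 = 0, b_7 = 2/7.
Then c_7 = (a_7 − i·b_7)/2 = -i/7.

Final answer: -i/7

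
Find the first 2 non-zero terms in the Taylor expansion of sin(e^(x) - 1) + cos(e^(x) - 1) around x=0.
x + 1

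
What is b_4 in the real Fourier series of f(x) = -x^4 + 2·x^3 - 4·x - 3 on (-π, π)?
b_4 = (1/π) ∫_{-π}^{π} f(x)·sin(4x) dx.
Evaluate the integral (use parity and integration by parts as needed): b_4 = 19/8 - π^2.

Final answer: 19/8 - π^2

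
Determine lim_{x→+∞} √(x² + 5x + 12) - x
This is an ∞ − ∞ indeterminate form.
Multiply and divide by the conjugate √(x²+5x + 12) + x; the x² terms cancel, leaving (5x + 12)/(√(x²+5x + 12)+x) → 5/2.
Limit = 5/2.

Final answer: 5/2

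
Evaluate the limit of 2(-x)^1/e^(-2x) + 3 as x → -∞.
The quotient is an ∞/∞ indeterminate form as x → -∞.
Compare growth rates of the dominant terms (exponentials ≫ polynomials ≫ logarithms), or apply L'Hôpital's rule; the quotient → 0.
Adding the constant: 0 + 3 = 3. Limit = 3.

Final answer: 3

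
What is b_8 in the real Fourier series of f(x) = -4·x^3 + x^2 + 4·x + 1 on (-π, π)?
b_8 = (1/π) ∫_{-π}^{π} f(x)·sin(8x) dx.
Evaluate the integral (use parity and integration by parts as needed): b_8 = -35/32 + π^2.

Final answer: -35/32 + π^2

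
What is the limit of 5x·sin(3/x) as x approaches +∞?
As x → +∞: let u = 3/x → 0⁺; then 5·x·sin(3/x) = 5·3·sin(u)/u → 5·3·1 = 15.
Limit = 15.

Final answer: 15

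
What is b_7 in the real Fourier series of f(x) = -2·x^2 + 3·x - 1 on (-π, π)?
b_7 = (1/π) ∫_{-π}^{π} f(x)·sin(7x) dx.
Evaluate the integral (use parity and integration by parts as needed): b_7 = 6/7.

Final answer: 6/7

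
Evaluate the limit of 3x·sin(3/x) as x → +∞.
As x → +∞: let u = 3/x → 0⁺; then 3·x·sin(3/x) = 3·3·sin(u)/u → 3·3·1 = 9.
Limit = 9.

Final answer: 9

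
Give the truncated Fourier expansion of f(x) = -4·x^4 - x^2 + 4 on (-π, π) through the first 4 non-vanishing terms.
(-188 + 32·π^2)·cos(x) + (11 - 8·π^2)·cos(2·x) + (-52/27 + 32·π^2/9)·cos(3·x) - 4·π^4/5 - π^2/3 + 4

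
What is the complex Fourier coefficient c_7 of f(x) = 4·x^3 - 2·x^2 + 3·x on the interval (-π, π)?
Compute the real Fourier coefficients first: a_7 = 8/49, b_7 = 246/343 + 8·π^2/7.
Then c_7 = (a_7 − i·b_7)/2 = 4/49 - 4·i·π^2/7 - 123·i/343.

Final answer: 4/49 - 4·i·π^2/7 - 123·i/343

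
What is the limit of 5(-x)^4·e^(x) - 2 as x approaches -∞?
The product is a 0·∞ indeterminate form at x → -∞.
Rewrite the product as 5(-x)^4 / e^(-x) (an ∞/∞ form) and apply L'Hôpital, or use the standard hierarchy e^(|x|) ≫ |(-x)^4| as x → -∞.
The indeterminate product → 0, so the limit = -2.

Final answer: -2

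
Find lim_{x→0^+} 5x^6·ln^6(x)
This is a 0·∞ indeterminate form at x → 0⁺.
Rewrite the product as 5·ln^6(x) / x^(-6) and apply L'Hôpital, or use the standard hierarchy x^(-6) ≫ |ln x|^6 as x → 0⁺.
The indeterminate product → 0, so the limit = 0.

Final answer: 0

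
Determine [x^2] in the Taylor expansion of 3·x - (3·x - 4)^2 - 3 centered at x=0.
Expand to order 2: 3·x - (3·x - 4)^2 - 3 = -9·x^2 + 27·x - 19 + O(x^3).
The coefficient of x^2 is -9.

Final answer: -9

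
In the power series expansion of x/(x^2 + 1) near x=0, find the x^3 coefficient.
Expand to order 3: x/(x^2 + 1) = -x^3 + x + O(x^4).
The coefficient of x^3 is -1.

Final answer: -1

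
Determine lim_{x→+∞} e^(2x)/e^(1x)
This is an ∞/∞ indeterminate form as x → +∞.
Rewrite e^(2x)/e^(1x) = e^((2−1)x) = e^(x); the exponent coefficient is 1 > 0 so e^(x) → ∞.
Limit = ∞.

Final answer: ∞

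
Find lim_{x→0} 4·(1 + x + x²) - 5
Direct substitution at x = 0 gives -1.

Final answer: -1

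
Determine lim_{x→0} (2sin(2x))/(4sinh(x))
Both numerator and denominator → 0 as x → 0; this is a 0/0 indeterminate form.
Expand each to leading order near x = 0: numerator ~ 4·x, denominator ~ 4·x.
The limit of the ratio is 1.

Final answer: 1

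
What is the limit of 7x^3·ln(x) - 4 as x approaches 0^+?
The product is a 0·∞ indeterminate form at x → 0⁺.
Rewrite the product as 7·ln(x) / x^(-3) and apply L'Hôpital, or use the standard hierarchy x^(-3) ≫ |ln x| as x → 0⁺.
The indeterminate product → 0, so the limit = -4.

Final answer: -4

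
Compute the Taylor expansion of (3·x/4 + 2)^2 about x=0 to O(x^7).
9·x^2/16 + 3·x + 4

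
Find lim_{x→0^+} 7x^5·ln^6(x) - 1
The product is a 0·∞ indeterminate form at x → 0⁺.
Rewrite the product as 7·ln^6(x) / x^(-5) and apply L'Hôpital, or use the standard hierarchy x^(-5) ≫ |ln x|^6 as x → 0⁺.
The indeterminate product → 0, so the limit = -1.

Final answer: -1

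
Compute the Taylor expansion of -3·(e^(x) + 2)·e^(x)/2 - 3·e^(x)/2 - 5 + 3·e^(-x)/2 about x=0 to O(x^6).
-9·x^5/20 - 9·x^4/8 - 3·x^3 - 9·x^2/2 - 9·x - 19/2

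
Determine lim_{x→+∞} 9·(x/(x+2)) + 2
Evaluate the dominant behaviour as x → +∞; each term tends to a finite value or vanishes.
Limit = 11.

Final answer: 11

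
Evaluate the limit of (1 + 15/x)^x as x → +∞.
As x → +∞: this is the defining limit (1 + 15/x)^x → e^15.
Limit = e^(15).

Final answer: e^(15)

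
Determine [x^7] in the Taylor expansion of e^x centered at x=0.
Expand to order 7: e^x = x^7/5040 + x^6/720 + x^5/120 + x^4/24 + x^3/6 + x^2/2 + x + 1 + O(x^8).
The coefficient of x^7 is 1/5040.

Final answer: 1/5040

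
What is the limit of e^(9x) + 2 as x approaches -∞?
Evaluate the dominant behaviour as x → -∞; each term tends to a finite value or vanishes.
Limit = 2.

Final answer: 2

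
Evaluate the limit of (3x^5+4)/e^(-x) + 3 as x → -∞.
The quotient is an ∞/∞ indeterminate form as x → -∞.
Compare growth rates of the dominant terms (exponentials ≫ polynomials ≫ logarithms), or apply L'Hôpital's rule; the quotient → 0.
Adding the constant: 0 + 3 = 3. Limit = 3.

Final answer: 3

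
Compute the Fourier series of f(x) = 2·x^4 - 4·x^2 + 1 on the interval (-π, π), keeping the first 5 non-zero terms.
(112 - 16·π^2)·cos(x) + (-10 + 4·π^2)·cos(2·x) + (80/27 - 16·π^2/9)·cos(3·x) + (-11/8 + π^2)·cos(4·x) - 4·π^2/3 + 1 + 2·π^4/5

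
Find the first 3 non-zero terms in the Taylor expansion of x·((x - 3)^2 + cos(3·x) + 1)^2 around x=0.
-41·x^3 - 132·x^2 + 121·x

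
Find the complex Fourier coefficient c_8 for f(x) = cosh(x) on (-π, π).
Compute the real Fourier coefficients first: a_8 = 2·sinh(π)/(65·π), b_8 = 0.
Then c_8 = (a_8 − i·b_8)/2 = sinh(π)/(65·π).

Final answer: sinh(π)/(65·π)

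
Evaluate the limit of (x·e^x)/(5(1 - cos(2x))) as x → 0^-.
Both numerator and denominator → 0 as x → 0^-; this is a 0/0 indeterminate form.
Expand each to leading order near x = 0: numerator ~ x, denominator ~ 10·x^2.
The limit of the ratio is -∞.

Final answer: -∞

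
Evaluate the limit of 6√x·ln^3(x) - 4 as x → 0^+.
The product is a 0·∞ indeterminate form at x → 0⁺.
Rewrite the product as 6·ln^3(x) / x^(-1/2) and apply L'Hôpital, or use the standard hierarchy x^(-1/2) ≫ |ln x|^3 as x → 0⁺.
The indeterminate product → 0, so the limit = -4.

Final answer: -4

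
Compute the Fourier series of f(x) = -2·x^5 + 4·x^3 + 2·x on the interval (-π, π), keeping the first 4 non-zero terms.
(-524 - 4·π^4 + 88·π^2)·sin(x) + (-14·π^2 + 19 + 2·π^4)·sin(2·x) + (-4·π^4/3 - 196/81 + 152·π^2/27)·sin(3·x) + (-13·π^2/4 + 7/32 + π^4)·sin(4·x)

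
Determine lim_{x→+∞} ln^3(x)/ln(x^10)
This is an ∞/∞ indeterminate form as x → +∞.
Write ln(x^10) = 10·ln(x), reducing the quotient to ln^2(x)/10 → ∞.
Limit = ∞.

Final answer: ∞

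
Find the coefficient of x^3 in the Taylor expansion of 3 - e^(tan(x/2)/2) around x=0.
Expand to order 3: 3 - e^(tan(x/2)/2) = -3·x^3/128 - x^2/32 - x/4 + 2 + O(x^4).
The coefficient of x^3 is -3/128.

Final answer: -3/128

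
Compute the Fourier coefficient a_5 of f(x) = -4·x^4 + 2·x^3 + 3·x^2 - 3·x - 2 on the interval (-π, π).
a_5 = (1/π) ∫_{-π}^{π} f(x)·cos(5x) dx.
Evaluate the integral (use parity and integration by parts as needed): a_5 = -492/625 + 32·π^2/25.

Final answer: -492/625 + 32·π^2/25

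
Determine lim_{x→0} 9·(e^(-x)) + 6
Direct substitution at x = 0 gives 15.

Final answer: 15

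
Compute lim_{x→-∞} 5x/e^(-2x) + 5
The quotient is an ∞/∞ indeterminate form as x → -∞.
Compare growth rates of the dominant terms (exponentials ≫ polynomials ≫ logarithms), or apply L'Hôpital's rule; the quotient → 0.
Adding the constant: 0 + 5 = 5. Limit = 5.

Final answer: 5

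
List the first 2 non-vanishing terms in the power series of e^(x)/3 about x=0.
x/3 + 1/3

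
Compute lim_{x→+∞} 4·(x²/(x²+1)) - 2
Evaluate the dominant behaviour as x → +∞; each term tends to a finite value or vanishes.
Limit = 2.

Final answer: 2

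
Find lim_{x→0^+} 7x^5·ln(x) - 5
The product is a 0·∞ indeterminate form at x → 0⁺.
Rewrite the product as 7·ln(x) / x^(-5) and apply L'Hôpital, or use the standard hierarchy x^(-5) ≫ |ln x| as x → 0⁺.
The indeterminate product → 0, so the limit = -5.

Final answer: -5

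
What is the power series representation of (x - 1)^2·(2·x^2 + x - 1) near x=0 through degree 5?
2·x^4 - 3·x^3 - x^2 + 3·x - 1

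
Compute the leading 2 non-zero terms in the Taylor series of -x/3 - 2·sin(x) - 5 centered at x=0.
-7·x/3 - 5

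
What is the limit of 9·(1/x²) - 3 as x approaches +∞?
Evaluate the dominant behaviour as x → +∞; each term tends to a finite value or vanishes.
Limit = -3.

Final answer: -3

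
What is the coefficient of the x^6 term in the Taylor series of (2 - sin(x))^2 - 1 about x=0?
Expand to order 6: (2 - sin(x))^2 - 1 = 2·x^6/45 - x^5/30 - x^4/3 + 2·x^3/3 + x^2 - 4·x + 3 + O(x^7).
The coefficient of x^6 is 2/45.

Final answer: 2/45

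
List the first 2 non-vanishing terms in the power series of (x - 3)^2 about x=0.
9 - 6·x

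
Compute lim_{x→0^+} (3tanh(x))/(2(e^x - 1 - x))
Both numerator and denominator → 0 as x → 0^+; this is a 0/0 indeterminate form.
Expand each to leading order near x = 0: numerator ~ 3·x, denominator ~ x^2.
The limit of the ratio is ∞.

Final answer: ∞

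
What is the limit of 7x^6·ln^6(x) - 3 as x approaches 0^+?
The product is a 0·∞ indeterminate form at x → 0⁺.
Rewrite the product as 7·ln^6(x) / x^(-6) and apply L'Hôpital, or use the standard hierarchy x^(-6) ≫ |ln x|^6 as x → 0⁺.
The indeterminate product → 0, so the limit = -3.

Final answer: -3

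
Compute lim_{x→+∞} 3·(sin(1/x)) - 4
Evaluate the dominant behaviour as x → +∞; each term tends to a finite value or vanishes.
Limit = -4.

Final answer: -4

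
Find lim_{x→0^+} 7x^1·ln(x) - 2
The product is a 0·∞ indeterminate form at x → 0⁺.
Rewrite the product as 7·ln(x) / x^(-1) and apply L'Hôpital, or use the standard hierarchy x^(-1) ≫ |ln x| as x → 0⁺.
The indeterminate product → 0, so the limit = -2.

Final answer: -2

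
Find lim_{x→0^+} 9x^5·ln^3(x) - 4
The product is a 0·∞ indeterminate form at x → 0⁺.
Rewrite the product as 9·ln^3(x) / x^(-5) and apply L'Hôpital, or use the standard hierarchy x^(-5) ≫ |ln x|^3 as x → 0⁺.
The indeterminate product → 0, so the limit = -4.

Final answer: -4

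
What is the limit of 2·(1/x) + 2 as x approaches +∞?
Evaluate the dominant behaviour as x → +∞; each term tends to a finite value or vanishes.
Limit = 2.

Final answer: 2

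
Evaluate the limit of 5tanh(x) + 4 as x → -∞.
Evaluate the dominant behaviour as x → -∞; each term tends to a finite value or vanishes.
Limit = -1.

Final answer: -1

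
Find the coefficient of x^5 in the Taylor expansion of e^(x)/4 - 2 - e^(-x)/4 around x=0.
Expand to order 5: e^(x)/4 - 2 - e^(-x)/4 = x^5/240 + x^3/12 + x/2 - 2 + O(x^6).
The coefficient of x^5 is 1/240.

Final answer: 1/240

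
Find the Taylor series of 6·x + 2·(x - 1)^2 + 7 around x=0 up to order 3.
2·x^2 + 2·x + 9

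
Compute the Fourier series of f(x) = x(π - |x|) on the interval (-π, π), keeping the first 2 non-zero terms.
8·sin(x)/π + 8·sin(3·x)/(27·π)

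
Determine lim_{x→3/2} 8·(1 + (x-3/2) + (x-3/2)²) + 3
Direct substitution at x = 3/2 gives 11.

Final answer: 11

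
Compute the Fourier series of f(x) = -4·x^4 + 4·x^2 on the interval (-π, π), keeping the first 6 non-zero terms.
(-208 + 32·π^2)·cos(x) + (16 - 8·π^2)·cos(2·x) + (-112/27 + 32·π^2/9)·cos(3·x) + (7/4 - 2·π^2)·cos(4·x) + (-592/625 + 32·π^2/25)·cos(5·x) - 4·π^4/5 + 4·π^2/3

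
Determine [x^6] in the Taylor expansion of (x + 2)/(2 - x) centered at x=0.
Expand to order 6: (x + 2)/(2 - x) = x^6/32 + x^5/16 + x^4/8 + x^3/4 + x^2/2 + x + 1 + O(x^7).
The coefficient of x^6 is 1/32.

Final answer: 1/32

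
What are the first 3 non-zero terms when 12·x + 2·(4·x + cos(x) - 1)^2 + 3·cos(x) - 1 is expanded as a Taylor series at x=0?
61·x^2/2 + 12·x + 2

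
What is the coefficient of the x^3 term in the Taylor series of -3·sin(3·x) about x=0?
Expand to order 3: -3·sin(3·x) = 27·x^3/2 - 9·x + O(x^4).
The coefficient of x^3 is 27/2.

Final answer: 27/2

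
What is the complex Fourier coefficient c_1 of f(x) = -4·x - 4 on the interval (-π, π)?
Compute the real Fourier coefficients first: a_1 = 0, b_1 = -8.
Then c_1 = (a_1 − i·b_1)/2 = 4·i.

Final answer: 4·i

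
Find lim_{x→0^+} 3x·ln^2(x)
This is a 0·∞ indeterminate form at x → 0⁺.
Rewrite the product as 3·ln^2(x) / x^(-1) and apply L'Hôpital, or use the standard hierarchy x^(-1) ≫ |ln x|^2 as x → 0⁺.
The indeterminate product → 0, so the limit = 0.

Final answer: 0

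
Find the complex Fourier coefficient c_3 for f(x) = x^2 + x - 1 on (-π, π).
Compute the real Fourier coefficients first: a_3 = -4/9, b_3 = 2/3.
Then c_3 = (a_3 − i·b_3)/2 = -2/9 - i/3.

Final answer: -2/9 - i/3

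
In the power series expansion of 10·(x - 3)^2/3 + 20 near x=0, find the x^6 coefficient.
Expand to order 6: 10·(x - 3)^2/3 + 20 = 10·x^2/3 - 20·x + 50 + O(x^7).
The coefficient of x^6 is 0.

Final answer: 0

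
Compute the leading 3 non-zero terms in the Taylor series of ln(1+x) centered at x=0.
x^3/3 - x^2/2 + x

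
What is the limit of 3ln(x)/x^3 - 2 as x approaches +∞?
The quotient is an ∞/∞ indeterminate form as x → +∞.
The polynomial denominator x^3 dominates the logarithmic numerator (any positive power of x ≫ ln(x) as x → ∞), so the quotient → 0.
Adding the constant: 0 - 2 = -2. Limit = -2.

Final answer: -2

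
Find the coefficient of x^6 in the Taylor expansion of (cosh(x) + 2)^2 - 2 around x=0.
Expand to order 6: (cosh(x) + 2)^2 - 2 = x^6/20 + x^4/2 + 3·x^2 + 7 + O(x^7).
The coefficient of x^6 is 1/20.

Final answer: 1/20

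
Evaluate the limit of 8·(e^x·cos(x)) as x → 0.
Direct substitution at x = 0 gives 8.

Final answer: 8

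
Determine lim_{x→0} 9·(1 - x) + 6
Direct substitution at x = 0 gives 15.

Final answer: 15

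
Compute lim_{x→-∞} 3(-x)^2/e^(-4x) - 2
The quotient is an ∞/∞ indeterminate form as x → -∞.
Compare growth rates of the dominant terms (exponentials ≫ polynomials ≫ logarithms), or apply L'Hôpital's rule; the quotient → 0.
Adding the constant: 0 - 2 = -2. Limit = -2.

Final answer: -2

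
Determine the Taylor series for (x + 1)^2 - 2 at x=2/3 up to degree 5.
7/9 + 10·(x - 2/3)/3 + (x - 2/3)^2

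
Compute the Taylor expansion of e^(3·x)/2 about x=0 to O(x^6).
81·x^5/80 + 27·x^4/16 + 9·x^3/4 + 9·x^2/4 + 3·x/2 + 1/2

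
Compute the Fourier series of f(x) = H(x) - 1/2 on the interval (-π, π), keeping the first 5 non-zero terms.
2·sin(x)/π + 2·sin(3·x)/(3·π) + 2·sin(5·x)/(5·π) + 2·sin(7·x)/(7·π) + 2·sin(9·x)/(9·π)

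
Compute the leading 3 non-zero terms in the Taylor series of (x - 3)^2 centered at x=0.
x^2 - 6·x + 9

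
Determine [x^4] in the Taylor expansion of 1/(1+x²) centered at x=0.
Expand to order 4: 1/(1+x²) = x^4 - x^2 + 1 + O(x^5).
The coefficient of x^4 is 1.

Final answer: 1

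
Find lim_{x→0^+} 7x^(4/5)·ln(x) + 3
The product is a 0·∞ indeterminate form at x → 0⁺.
Rewrite the product as 7·ln(x) / x^(-4/5) and apply L'Hôpital, or use the standard hierarchy x^(-4/5) ≫ |ln x| as x → 0⁺.
The indeterminate product → 0, so the limit = 3.

Final answer: 3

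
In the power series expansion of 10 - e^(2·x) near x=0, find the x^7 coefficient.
Expand to order 7: 10 - e^(2·x) = -8·x^7/315 - 4·x^6/45 - 4·x^5/15 - 2·x^4/3 - 4·x^3/3 - 2·x^2 - 2·x + 9 + O(x^8).
The coefficient of x^7 is -8/315.

Final answer: -8/315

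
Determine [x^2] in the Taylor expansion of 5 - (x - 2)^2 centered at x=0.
Expand to order 2: 5 - (x - 2)^2 = -x^2 + 4·x + 1 + O(x^3).
The coefficient of x^2 is -1.

Final answer: -1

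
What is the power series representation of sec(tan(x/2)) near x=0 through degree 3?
x^2/8 + 1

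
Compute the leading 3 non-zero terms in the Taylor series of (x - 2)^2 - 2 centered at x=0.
x^2 - 4·x + 2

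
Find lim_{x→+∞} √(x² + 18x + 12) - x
This is an ∞ − ∞ indeterminate form.
Multiply and divide by the conjugate √(x²+18x + 12) + x; the x² terms cancel, leaving (18x + 12)/(√(x²+18x + 12)+x) → 18/2 = 9.
Limit = 9.

Final answer: 9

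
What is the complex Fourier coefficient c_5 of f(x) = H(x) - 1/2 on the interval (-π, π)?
Compute the real Fourier coefficients first: a_5 = 0, b_5 = 2/(5·π).
Then c_5 = (a_5 − i·b_5)/2 = -i/(5·π).

Final answer: -i/(5·π)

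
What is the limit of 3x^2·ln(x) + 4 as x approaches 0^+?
The product is a 0·∞ indeterminate form at x → 0⁺.
Rewrite the product as 3·ln(x) / x^(-2) and apply L'Hôpital, or use the standard hierarchy x^(-2) ≫ |ln x| as x → 0⁺.
The indeterminate product → 0, so the limit = 4.

Final answer: 4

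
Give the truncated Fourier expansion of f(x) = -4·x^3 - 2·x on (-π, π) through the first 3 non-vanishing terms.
(44 - 8·π^2)·sin(x) + (-4 + 4·π^2)·sin(2·x) + (4/9 - 8·π^2/3)·sin(3·x)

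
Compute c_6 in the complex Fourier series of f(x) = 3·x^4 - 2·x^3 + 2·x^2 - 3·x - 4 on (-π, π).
Compute the real Fourier coefficients first: a_6 = 1/9 + 2·π^2/3, b_6 = 8/9 + 2·π^2/3.
Then c_6 = (a_6 − i·b_6)/2 = 1/18 + π^2/3 - i·π^2/3 - 4·i/9.

Final answer: 1/18 + π^2/3 - i·π^2/3 - 4·i/9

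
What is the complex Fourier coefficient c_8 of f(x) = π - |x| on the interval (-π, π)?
Compute the real Fourier coefficients first: a_8 = 0, b_8 = 0.
Then c_8 = (a_8 − i·b_8)/2 = 0.

Final answer: 0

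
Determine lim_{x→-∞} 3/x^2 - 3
Evaluate the dominant behaviour as x → -∞; each term tends to a finite value or vanishes.
Limit = -3.

Final answer: -3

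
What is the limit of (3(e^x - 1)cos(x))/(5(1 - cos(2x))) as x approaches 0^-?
Both numerator and denominator → 0 as x → 0^-; this is a 0/0 indeterminate form.
Expand each to leading order near x = 0: numerator ~ 3·x, denominator ~ 10·x^2.
The limit of the ratio is -∞.

Final answer: -∞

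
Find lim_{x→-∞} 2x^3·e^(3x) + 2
The product is a 0·∞ indeterminate form at x → -∞.
Rewrite the product as 2x^3 / e^(-3x) (an ∞/∞ form) and apply L'Hôpital, or use the standard hierarchy e^(3|x|) ≫ |x^3| as x → -∞.
The indeterminate product → 0, so the limit = 2.

Final answer: 2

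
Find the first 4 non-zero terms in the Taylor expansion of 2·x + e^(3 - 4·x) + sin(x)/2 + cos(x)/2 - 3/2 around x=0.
x^3·(-32·e^(3)/3 - 1/12) + x^2·(-1/4 + 8·e^(3)) + x·(5/2 - 4·e^(3)) - 1 + e^(3)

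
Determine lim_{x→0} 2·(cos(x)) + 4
Direct substitution at x = 0 gives 6.

Final answer: 6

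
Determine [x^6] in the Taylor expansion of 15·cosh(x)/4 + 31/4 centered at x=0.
Expand to order 6: 15·cosh(x)/4 + 31/4 = x^6/192 + 5·x^4/32 + 15·x^2/8 + 23/2 + O(x^7).
The coefficient of x^6 is 1/192.

Final answer: 1/192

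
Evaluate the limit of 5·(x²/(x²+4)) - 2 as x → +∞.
Evaluate the dominant behaviour as x → +∞; each term tends to a finite value or vanishes.
Limit = 3.

Final answer: 3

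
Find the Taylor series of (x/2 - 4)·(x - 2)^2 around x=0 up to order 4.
x^3/2 - 6·x^2 + 18·x - 16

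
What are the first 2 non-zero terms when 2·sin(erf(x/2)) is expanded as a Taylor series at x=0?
x^3·(-1/(6·√(π)) - 1/(3·π^(3/2))) + 2·x/√(π)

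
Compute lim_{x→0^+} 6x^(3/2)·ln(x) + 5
The product is a 0·∞ indeterminate form at x → 0⁺.
Rewrite the product as 6·ln(x) / x^(-3/2) and apply L'Hôpital, or use the standard hierarchy x^(-3/2) ≫ |ln x| as x → 0⁺.
The indeterminate product → 0, so the limit = 5.

Final answer: 5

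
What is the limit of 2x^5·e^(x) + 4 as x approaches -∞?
The product is a 0·∞ indeterminate form at x → -∞.
Rewrite the product as 2x^5 / e^(-x) (an ∞/∞ form) and apply L'Hôpital, or use the standard hierarchy e^(|x|) ≫ |x^5| as x → -∞.
The indeterminate product → 0, so the limit = 4.

Final answer: 4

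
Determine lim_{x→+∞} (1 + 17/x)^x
As x → +∞: this is the defining limit (1 + 17/x)^x → e^17.
Limit = e^(17).

Final answer: e^(17)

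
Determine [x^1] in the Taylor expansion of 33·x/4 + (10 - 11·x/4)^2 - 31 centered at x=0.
Expand to order 1: 33·x/4 + (10 - 11·x/4)^2 - 31 = 69 - 187·x/4 + O(x^2).
The coefficient of x^1 is -187/4.

Final answer: -187/4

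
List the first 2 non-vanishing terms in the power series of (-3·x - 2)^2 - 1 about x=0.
12·x + 3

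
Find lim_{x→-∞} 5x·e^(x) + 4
The product is a 0·∞ indeterminate form at x → -∞.
Rewrite the product as 5x / e^(-x) (an ∞/∞ form) and apply L'Hôpital, or use the standard hierarchy e^(|x|) ≫ |x| as x → -∞.
The indeterminate product → 0, so the limit = 4.

Final answer: 4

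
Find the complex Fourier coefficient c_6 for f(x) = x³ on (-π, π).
Compute the real Fourier coefficients first: a_6 = 0, b_6 = 1/18 - π^2/3.
Then c_6 = (a_6 − i·b_6)/2 = -i/36 + i·π^2/6.

Final answer: -i/36 + i·π^2/6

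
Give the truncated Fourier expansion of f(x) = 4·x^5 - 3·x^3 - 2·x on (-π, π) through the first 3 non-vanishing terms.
(-166·π^2 + 8·π^4 + 992)·sin(x) + (-4·π^4 - 65/2 + 23·π^2)·sin(2·x) + (-214·π^2/27 + 320/81 + 8·π^4/3)·sin(3·x)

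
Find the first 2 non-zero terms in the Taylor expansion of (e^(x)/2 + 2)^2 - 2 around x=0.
5·x/2 + 17/4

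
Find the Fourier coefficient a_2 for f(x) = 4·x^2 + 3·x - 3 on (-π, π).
a_2 = (1/π) ∫_{-π}^{π} f(x)·cos(2x) dx.
Evaluate the integral (use parity and integration by parts as needed): a_2 = 4.

Final answer: 4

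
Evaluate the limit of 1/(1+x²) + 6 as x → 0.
Direct substitution at x = 0 gives 7.

Final answer: 7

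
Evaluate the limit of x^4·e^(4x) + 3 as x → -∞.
The product is a 0·∞ indeterminate form at x → -∞.
Rewrite the product as x^4 / e^(-4x) (an ∞/∞ form) and apply L'Hôpital, or use the standard hierarchy e^(4|x|) ≫ |x^4| as x → -∞.
The indeterminate product → 0, so the limit = 3.

Final answer: 3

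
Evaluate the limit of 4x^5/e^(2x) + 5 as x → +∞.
The quotient is an ∞/∞ indeterminate form as x → +∞.
The exponential denominator e^(2x) dominates the polynomial numerator (e^x ≫ x^5 as x → ∞), so the quotient → 0.
Adding the constant: 0 + 5 = 5. Limit = 5.

Final answer: 5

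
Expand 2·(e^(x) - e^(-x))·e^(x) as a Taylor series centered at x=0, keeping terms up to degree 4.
4·x^4/3 + 8·x^3/3 + 4·x^2 + 4·x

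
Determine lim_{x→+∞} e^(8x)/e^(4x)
This is an ∞/∞ indeterminate form as x → +∞.
Rewrite e^(8x)/e^(4x) = e^((8−4)x) = e^(4x); the exponent coefficient is 4 > 0 so e^(4x) → ∞.
Limit = ∞.

Final answer: ∞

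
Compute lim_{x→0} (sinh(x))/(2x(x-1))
Both numerator and denominator → 0 as x → 0; this is a 0/0 indeterminate form.
Expand each to leading order near x = 0: numerator ~ x, denominator ~ -2·x.
The limit of the ratio is -1/2.

Final answer: -1/2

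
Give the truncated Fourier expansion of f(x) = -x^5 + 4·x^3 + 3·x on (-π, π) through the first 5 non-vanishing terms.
(-282 - 2·π^4 + 48·π^2)·sin(x) + (-9·π^2 + 21/2 + π^4)·sin(2·x) + (-2·π^4/3 - 62/81 + 112·π^2/27)·sin(3·x) + (-21·π^2/8 - 33/64 + π^4/2)·sin(4·x) + (-2·π^4/5 + 462/625 + 48·π^2/25)·sin(5·x)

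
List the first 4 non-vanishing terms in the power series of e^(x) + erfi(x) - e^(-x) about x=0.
x^7·(1/2520 + 1/(21·√(π))) + x^5·(1/60 + 1/(5·√(π))) + x^3·(1/3 + 2/(3·√(π))) + x·(2/√(π) + 2)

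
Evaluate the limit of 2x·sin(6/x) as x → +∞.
As x → +∞: let u = 6/x → 0⁺; then 2·x·sin(6/x) = 2·6·sin(u)/u → 2·6·1 = 12.
Limit = 12.

Final answer: 12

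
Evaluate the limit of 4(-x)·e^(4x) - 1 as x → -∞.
The product is a 0·∞ indeterminate form at x → -∞.
Rewrite the product as 4(-x) / e^(-4x) (an ∞/∞ form) and apply L'Hôpital, or use the standard hierarchy e^(4|x|) ≫ |(-x)| as x → -∞.
The indeterminate product → 0, so the limit = -1.

Final answer: -1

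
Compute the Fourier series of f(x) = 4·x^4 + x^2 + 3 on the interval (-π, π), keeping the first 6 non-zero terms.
(188 - 32·π^2)·cos(x) + (-11 + 8·π^2)·cos(2·x) + (52/27 - 32·π^2/9)·cos(3·x) + (-1/2 + 2·π^2)·cos(4·x) + (92/625 - 32·π^2/25)·cos(5·x) + 3 + π^2/3 + 4·π^4/5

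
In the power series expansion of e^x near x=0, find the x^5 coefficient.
Expand to order 5: e^x = x^5/120 + x^4/24 + x^3/6 + x^2/2 + x + 1 + O(x^6).
The coefficient of x^5 is 1/120.

Final answer: 1/120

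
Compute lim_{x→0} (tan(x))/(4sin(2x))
Both numerator and denominator → 0 as x → 0; this is a 0/0 indeterminate form.
Expand each to leading order near x = 0: numerator ~ x, denominator ~ 8·x.
The limit of the ratio is 1/8.

Final answer: 1/8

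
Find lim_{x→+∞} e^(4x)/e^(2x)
This is an ∞/∞ indeterminate form as x → +∞.
Rewrite e^(4x)/e^(2x) = e^((4−2)x) = e^(2x); the exponent coefficient is 2 > 0 so e^(2x) → ∞.
Limit = ∞.

Final answer: ∞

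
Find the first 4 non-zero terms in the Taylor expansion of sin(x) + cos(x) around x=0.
-x^3/6 - x^2/2 + x + 1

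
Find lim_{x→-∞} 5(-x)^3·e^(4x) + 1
The product is a 0·∞ indeterminate form at x → -∞.
Rewrite the product as 5(-x)^3 / e^(-4x) (an ∞/∞ form) and apply L'Hôpital, or use the standard hierarchy e^(4|x|) ≫ |(-x)^3| as x → -∞.
The indeterminate product → 0, so the limit = 1.

Final answer: 1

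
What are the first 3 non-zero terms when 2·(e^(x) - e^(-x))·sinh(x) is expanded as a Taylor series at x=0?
8·x^6/45 + 4·x^4/3 + 4·x^2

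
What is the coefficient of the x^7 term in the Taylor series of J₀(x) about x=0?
Expand to order 7: J₀(x) = -x^6/2304 + x^4/64 - x^2/4 + 1 + O(x^8).
The coefficient of x^7 is 0.

Final answer: 0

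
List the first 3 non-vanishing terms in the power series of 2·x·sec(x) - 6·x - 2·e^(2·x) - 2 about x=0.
-4·x^2 - 8·x - 4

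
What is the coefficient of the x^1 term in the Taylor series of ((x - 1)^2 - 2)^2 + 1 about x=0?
Expand to order 1: ((x - 1)^2 - 2)^2 + 1 = 4·x + 2 + O(x^2).
The coefficient of x^1 is 4.

Final answer: 4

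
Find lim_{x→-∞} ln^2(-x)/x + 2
The quotient is an ∞/∞ indeterminate form as x → -∞.
Compare growth rates of the dominant terms (exponentials ≫ polynomials ≫ logarithms), or apply L'Hôpital's rule; the quotient → 0.
Adding the constant: 0 + 2 = 2. Limit = 2.

Final answer: 2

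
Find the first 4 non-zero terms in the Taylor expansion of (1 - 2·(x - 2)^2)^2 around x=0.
-32·x^3 + 92·x^2 - 112·x + 49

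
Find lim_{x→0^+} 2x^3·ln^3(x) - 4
The product is a 0·∞ indeterminate form at x → 0⁺.
Rewrite the product as 2·ln^3(x) / x^(-3) and apply L'Hôpital, or use the standard hierarchy x^(-3) ≫ |ln x|^3 as x → 0⁺.
The indeterminate product → 0, so the limit = -4.

Final answer: -4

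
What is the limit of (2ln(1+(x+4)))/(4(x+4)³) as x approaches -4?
Both numerator and denominator → 0 as x → -4; this is a 0/0 indeterminate form.
Expand each to leading order near x = -4: numerator ~ 2·(x + 4), denominator ~ 4·(x + 4)^3.
The limit of the ratio is ∞.

Final answer: ∞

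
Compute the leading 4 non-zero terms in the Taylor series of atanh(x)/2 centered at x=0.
x^7/14 + x^5/10 + x^3/6 + x/2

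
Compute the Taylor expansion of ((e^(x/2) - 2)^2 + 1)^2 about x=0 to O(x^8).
17·x^7/5040 - 7·x^6/2880 - x^5/30 - x^4/24 + x^3/3 + x^2 - 4·x + 4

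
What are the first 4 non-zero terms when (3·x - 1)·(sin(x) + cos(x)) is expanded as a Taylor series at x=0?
-4·x^3/3 + 7·x^2/2 + 2·x - 1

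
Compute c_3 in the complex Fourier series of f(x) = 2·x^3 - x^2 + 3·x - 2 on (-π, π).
Compute the real Fourier coefficients first: a_3 = 4/9, b_3 = 10/9 + 4·π^2/3.
Then c_3 = (a_3 − i·b_3)/2 = 2/9 - 2·i·π^2/3 - 5·i/9.

Final answer: 2/9 - 2·i·π^2/3 - 5·i/9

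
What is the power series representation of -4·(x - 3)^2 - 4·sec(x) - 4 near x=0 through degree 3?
-6·x^2 + 24·x - 44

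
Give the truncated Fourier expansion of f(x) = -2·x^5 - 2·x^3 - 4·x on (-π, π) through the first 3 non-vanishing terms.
(-464 - 4·π^4 + 76·π^2)·sin(x) + (-8·π^2 + 16 + 2·π^4)·sin(2·x) + (-4·π^4/3 - 304/81 + 44·π^2/27)·sin(3·x)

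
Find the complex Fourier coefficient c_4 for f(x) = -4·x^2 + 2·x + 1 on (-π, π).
Compute the real Fourier coefficients first: a_4 = -1, b_4 = -1.
Then c_4 = (a_4 − i·b_4)/2 = -1/2 + i/2.

Final answer: -1/2 + i/2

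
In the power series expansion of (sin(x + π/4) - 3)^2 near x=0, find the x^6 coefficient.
Expand to order 6: (sin(x + π/4) - 3)^2 = x^6·(-3 + √(2)/2)^2·(1/(720·(-3 + √(2)/2)^2) - √(2)/(720·(-3 + √(2)/2))) + x^5·(-3 + √(2)/2)^2·(√(2)/(120·(-3 + √(2)/2)) + 1/(8·(-3 + √(2)/2)^2)) + x^4·(-3 + √(2)/2)^2·(√(2)/(24·(-3 + √(2)/2)) - 1/(24·(-3 + √(2)/2)^2)) + x^3·(-3 + √(2)/2)^2·(-1/(2·(-3 + √(2)/2)^2) - √(2)/(6·(-3 + √(2)/2))) + x^2·(-3 + √(2)/2)^2·(1/(2·(-3 + √(2)/2)^2) - √(2)/(2·(-3 + √(2)/2))) + √(2)·x·(-3 + √(2)/2) + (-3 + √(2)/2)^2 + O(x^7).
The coefficient of x^6 is (-3 + √(2)/2)^2·(1/(720·(-3 + √(2)/2)^2) - √(2)/(720·(-3 + √(2)/2))).

Final answer: (-3 + √(2)/2)^2·(1/(720·(-3 + √(2)/2)^2) - √(2)/(720·(-3 + √(2)/2)))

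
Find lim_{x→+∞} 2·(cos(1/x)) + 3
Evaluate the dominant behaviour as x → +∞; each term tends to a finite value or vanishes.
Limit = 5.

Final answer: 5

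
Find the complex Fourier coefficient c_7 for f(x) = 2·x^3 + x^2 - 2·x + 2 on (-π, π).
Compute the real Fourier coefficients first: a_7 = -4/49, b_7 = -220/343 + 4·π^2/7.
Then c_7 = (a_7 − i·b_7)/2 = -2/49 - 2·i·π^2/7 + 110·i/343.

Final answer: -2/49 - 2·i·π^2/7 + 110·i/343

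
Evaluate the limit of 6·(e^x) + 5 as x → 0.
Direct substitution at x = 0 gives 11.

Final answer: 11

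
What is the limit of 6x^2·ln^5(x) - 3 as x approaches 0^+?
The product is a 0·∞ indeterminate form at x → 0⁺.
Rewrite the product as 6·ln^5(x) / x^(-2) and apply L'Hôpital, or use the standard hierarchy x^(-2) ≫ |ln x|^5 as x → 0⁺.
The indeterminate product → 0, so the limit = -3.

Final answer: -3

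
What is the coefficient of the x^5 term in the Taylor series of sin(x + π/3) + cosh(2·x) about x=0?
Expand to order 5: sin(x + π/3) + cosh(2·x) = x^5/240 + x^4·(√(3)/48 + 2/3) - x^3/12 + x^2·(2 - √(3)/4) + x/2 + √(3)/2 + 1 + O(x^6).
The coefficient of x^5 is 1/240.

Final answer: 1/240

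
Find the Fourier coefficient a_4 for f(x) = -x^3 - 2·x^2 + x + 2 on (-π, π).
a_4 = (1/π) ∫_{-π}^{π} f(x)·cos(4x) dx.
Evaluate the integral (use parity and integration by parts as needed): a_4 = -1/2.

Final answer: -1/2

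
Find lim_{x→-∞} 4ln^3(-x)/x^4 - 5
The quotient is an ∞/∞ indeterminate form as x → -∞.
Compare growth rates of the dominant terms (exponentials ≫ polynomials ≫ logarithms), or apply L'Hôpital's rule; the quotient → 0.
Adding the constant: 0 - 5 = -5. Limit = -5.

Final answer: -5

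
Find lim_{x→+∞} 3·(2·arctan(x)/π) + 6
Evaluate the dominant behaviour as x → +∞; each term tends to a finite value or vanishes.
Limit = 9.

Final answer: 9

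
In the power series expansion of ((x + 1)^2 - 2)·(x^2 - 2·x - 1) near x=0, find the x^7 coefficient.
Expand to order 7: ((x + 1)^2 - 2)·(x^2 - 2·x - 1) = x^4 - 6·x^2 + 1 + O(x^8).
The coefficient of x^7 is 0.

Final answer: 0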